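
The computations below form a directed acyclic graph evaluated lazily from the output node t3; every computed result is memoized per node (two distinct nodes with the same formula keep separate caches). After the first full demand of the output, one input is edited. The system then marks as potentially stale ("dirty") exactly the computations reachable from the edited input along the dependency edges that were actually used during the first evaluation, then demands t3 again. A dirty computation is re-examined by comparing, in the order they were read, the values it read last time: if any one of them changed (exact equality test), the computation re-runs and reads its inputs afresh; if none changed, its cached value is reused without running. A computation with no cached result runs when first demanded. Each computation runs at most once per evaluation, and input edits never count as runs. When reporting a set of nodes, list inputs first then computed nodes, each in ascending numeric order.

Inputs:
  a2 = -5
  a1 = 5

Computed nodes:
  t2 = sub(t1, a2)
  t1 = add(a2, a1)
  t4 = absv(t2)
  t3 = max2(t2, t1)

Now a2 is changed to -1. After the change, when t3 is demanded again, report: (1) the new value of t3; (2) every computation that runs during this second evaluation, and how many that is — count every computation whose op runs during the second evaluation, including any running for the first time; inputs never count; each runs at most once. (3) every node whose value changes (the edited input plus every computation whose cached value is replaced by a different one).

Demanding t3 again yields 5.
3 computations run: t1, t2, t3.
The nodes whose values change: a2, t1.

First demand of the output computes:
  t1 = add(-5, 5) = 0
  t2 = sub(0, -5) = 5
  t3 = max2(5, 0) = 5

After the edit, cleaning proceeds:
  t1: a read changed (a2 -5->-1) — executes, giving 4.
  t2: a read changed (t1 0->4; a2 -5->-1) — executes, giving 5 — identical to its old value.
  t3: a read changed (t1 0->4) — executes, giving 5 — identical to its old value.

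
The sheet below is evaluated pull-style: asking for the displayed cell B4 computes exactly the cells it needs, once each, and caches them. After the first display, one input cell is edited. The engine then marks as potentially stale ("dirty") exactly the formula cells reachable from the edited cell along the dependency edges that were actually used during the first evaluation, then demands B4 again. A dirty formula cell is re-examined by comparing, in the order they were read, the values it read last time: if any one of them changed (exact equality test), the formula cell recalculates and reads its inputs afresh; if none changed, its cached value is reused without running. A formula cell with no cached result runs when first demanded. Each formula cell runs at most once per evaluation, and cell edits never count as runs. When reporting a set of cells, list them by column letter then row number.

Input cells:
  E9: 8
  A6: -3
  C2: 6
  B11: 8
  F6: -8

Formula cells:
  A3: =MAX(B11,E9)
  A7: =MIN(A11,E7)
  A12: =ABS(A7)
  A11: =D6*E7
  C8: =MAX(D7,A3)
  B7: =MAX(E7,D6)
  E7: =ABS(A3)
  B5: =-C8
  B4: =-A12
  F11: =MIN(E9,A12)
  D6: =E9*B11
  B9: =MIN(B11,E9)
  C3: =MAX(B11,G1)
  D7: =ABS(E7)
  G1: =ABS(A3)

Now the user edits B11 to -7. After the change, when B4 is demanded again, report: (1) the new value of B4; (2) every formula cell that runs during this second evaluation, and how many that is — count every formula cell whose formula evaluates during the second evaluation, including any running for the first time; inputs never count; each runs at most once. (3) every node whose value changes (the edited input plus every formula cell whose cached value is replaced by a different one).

Demanding B4 again yields -448.
6 formula cells run: A3, A7, A11, A12, B4, D6.
The nodes whose values change: A7, A11, A12, B4, B11, D6.
Note where the cutoff bites: E7 is checked, finds nothing changed, and keeps its cache.

First demand of the output computes:
  A3 = MAX(8, 8) = 8
  D6 = 8 * 8 = 64
  E7 = ABS(8) = 8
  A11 = 64 * 8 = 512
  A7 = MIN(512, 8) = 8
  A12 = ABS(8) = 8
  B4 = -(8) = -8

After the edit, cleaning proceeds:
  A3: a read changed (B11 8->-7) — executes, giving 8 — identical to its old value.
  D6: a read changed (B11 8->-7) — executes, giving -56.
  E7: dirty, but its reads are unchanged (A3 unchanged); cached 8 stands.
  A11: a read changed (D6 64->-56) — executes, giving -448.
  A7: a read changed (A11 512->-448) — executes, giving -448.
  A12: a read changed (A7 8->-448) — executes, giving 448.
  B4: a read changed (A12 8->448) — executes, giving -448.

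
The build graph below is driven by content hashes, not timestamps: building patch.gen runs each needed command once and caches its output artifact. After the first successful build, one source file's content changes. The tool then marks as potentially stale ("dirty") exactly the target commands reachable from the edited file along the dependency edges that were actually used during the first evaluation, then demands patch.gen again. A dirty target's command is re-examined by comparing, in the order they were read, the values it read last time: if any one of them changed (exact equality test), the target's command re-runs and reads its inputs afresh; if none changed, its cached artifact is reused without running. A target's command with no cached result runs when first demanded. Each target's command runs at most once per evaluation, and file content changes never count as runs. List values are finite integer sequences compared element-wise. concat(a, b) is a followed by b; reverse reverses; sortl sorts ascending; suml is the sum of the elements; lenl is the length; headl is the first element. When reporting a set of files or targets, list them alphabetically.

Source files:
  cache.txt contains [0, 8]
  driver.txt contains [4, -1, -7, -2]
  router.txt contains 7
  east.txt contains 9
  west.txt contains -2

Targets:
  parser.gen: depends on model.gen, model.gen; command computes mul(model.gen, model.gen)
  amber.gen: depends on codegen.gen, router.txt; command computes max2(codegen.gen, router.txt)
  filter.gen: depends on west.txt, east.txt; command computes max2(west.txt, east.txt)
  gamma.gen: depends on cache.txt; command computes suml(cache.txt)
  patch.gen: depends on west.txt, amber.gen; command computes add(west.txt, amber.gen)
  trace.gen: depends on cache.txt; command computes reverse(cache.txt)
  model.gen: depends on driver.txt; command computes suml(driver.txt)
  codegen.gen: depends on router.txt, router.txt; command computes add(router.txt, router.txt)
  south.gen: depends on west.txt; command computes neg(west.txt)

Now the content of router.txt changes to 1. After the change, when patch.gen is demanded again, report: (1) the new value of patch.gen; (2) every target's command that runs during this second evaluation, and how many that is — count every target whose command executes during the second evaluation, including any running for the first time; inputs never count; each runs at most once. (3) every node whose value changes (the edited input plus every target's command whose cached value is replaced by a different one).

Initial pass — values computed on the first demand:
  codegen.gen = add(7, 7) = 14
  amber.gen = max2(14, 7) = 14
  patch.gen = add(-2, 14) = 12

Second demand — change propagation:
  codegen.gen: re-runs because router.txt 7->1; router.txt 7->1; new result 2.
  amber.gen: re-runs because codegen.gen 14->2; router.txt 7->1; new result 2.
  patch.gen: re-runs because amber.gen 14->2; new result 0.

patch.gen now evaluates to 0.
Run set: amber.gen, codegen.gen, patch.gen (3 run).
Changed values: amber.gen, codegen.gen, patch.gen, router.txt.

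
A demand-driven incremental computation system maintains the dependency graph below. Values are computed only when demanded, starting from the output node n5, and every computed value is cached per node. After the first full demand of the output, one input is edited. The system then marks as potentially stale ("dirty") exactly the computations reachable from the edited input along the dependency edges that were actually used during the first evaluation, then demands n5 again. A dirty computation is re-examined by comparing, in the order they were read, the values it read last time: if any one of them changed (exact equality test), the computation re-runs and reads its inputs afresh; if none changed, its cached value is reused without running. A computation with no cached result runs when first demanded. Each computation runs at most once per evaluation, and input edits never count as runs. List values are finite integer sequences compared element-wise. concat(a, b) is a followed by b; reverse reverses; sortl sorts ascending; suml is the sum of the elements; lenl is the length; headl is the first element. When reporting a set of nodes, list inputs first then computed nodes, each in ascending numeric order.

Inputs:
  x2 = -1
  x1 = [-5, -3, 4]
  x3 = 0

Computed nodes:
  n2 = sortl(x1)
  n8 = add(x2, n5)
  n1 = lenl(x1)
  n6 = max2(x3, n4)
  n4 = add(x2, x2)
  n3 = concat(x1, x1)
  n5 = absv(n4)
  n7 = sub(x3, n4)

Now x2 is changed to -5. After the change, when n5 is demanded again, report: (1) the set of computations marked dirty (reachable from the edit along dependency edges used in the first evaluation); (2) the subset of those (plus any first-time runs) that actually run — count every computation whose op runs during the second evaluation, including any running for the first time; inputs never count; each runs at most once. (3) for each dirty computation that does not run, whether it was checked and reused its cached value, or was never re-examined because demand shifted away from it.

Marked dirty: n4, n5.
Computations that run: n4, n5 — 2 in total.
Every dirty computation ran.

First evaluation (everything demanded from the output):
  n4 = add(-1, -1) = -2
  n5 = absv(-2) = 2

Propagation after the edit:
  n4: runs — x2 -1->-5; x2 -1->-5; result -10.
  n5: runs — n4 -2->-10; result 10.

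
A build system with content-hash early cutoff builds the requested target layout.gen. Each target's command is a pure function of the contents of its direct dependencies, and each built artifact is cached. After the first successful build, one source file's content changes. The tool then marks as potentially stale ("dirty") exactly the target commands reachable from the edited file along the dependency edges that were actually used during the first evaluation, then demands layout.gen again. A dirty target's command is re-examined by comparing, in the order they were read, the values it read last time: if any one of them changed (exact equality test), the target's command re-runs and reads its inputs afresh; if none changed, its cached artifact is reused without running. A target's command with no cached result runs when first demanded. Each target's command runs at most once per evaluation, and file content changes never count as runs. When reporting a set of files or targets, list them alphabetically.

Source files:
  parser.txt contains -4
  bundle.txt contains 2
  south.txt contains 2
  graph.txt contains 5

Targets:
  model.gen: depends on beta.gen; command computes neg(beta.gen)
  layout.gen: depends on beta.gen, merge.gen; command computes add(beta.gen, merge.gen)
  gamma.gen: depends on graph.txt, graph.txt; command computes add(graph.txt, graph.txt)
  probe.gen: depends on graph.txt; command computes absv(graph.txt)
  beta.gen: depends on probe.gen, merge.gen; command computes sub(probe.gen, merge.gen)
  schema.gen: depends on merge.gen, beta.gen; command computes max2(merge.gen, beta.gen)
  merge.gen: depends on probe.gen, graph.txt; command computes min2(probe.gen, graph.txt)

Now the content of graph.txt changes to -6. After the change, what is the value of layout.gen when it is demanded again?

New value of layout.gen: 6.

First evaluation (everything demanded from the output):
  probe.gen = absv(5) = 5
  merge.gen = min2(5, 5) = 5
  beta.gen = sub(5, 5) = 0
  layout.gen = add(0, 5) = 5

Propagation after the edit:
  probe.gen: runs — graph.txt 5->-6; result 6.
  merge.gen: runs — probe.gen 5->6; graph.txt 5->-6; result -6.
  beta.gen: runs — probe.gen 5->6; merge.gen 5->-6; result 12.
  layout.gen: runs — beta.gen 0->12; merge.gen 5->-6; result 6.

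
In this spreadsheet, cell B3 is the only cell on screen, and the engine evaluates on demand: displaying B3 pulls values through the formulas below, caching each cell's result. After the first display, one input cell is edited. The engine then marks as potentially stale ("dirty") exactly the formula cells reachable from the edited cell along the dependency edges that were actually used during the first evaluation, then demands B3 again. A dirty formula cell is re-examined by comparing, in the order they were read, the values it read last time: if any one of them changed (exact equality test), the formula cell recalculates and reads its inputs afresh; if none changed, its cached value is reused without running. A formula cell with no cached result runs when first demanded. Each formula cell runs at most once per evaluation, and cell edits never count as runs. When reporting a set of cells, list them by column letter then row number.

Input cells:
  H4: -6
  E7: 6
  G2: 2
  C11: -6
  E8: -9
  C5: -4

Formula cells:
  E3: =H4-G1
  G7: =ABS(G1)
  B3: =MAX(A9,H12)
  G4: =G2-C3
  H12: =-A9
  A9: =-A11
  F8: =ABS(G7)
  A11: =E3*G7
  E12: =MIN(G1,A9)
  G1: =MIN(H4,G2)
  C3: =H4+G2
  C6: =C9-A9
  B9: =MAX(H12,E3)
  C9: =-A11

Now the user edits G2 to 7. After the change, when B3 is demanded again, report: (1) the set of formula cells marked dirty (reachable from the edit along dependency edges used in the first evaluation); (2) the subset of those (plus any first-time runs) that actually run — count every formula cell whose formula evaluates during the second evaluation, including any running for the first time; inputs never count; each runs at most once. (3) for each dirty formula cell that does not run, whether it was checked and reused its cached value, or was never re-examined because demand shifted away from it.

Initial pass — values computed on the first demand:
  G1 = MIN(-6, 2) = -6
  E3 = -6 - -6 = 0
  G7 = ABS(-6) = 6
  A11 = 0 * 6 = 0
  A9 = -(0) = 0
  H12 = -(0) = 0
  B3 = MAX(0, 0) = 0

Second demand — change propagation:
  G1: re-runs because G2 2->7; new result -6 (unchanged).
  E3: re-examined; everything it read last time is the same (H4 unchanged, G1 unchanged) — cache 0 kept, no run.
  G7: re-examined; everything it read last time is the same (G1 unchanged) — cache 6 kept, no run.
  A11: re-examined; everything it read last time is the same (E3 unchanged, G7 unchanged) — cache 0 kept, no run.
  A9: re-examined; everything it read last time is the same (A11 unchanged) — cache 0 kept, no run.
  H12: re-examined; everything it read last time is the same (A9 unchanged) — cache 0 kept, no run.
  B3: re-examined; everything it read last time is the same (A9 unchanged, H12 unchanged) — cache 0 kept, no run.

The important point: G1 recomputes to an identical value, and the output ends up unchanged.

Dirty set: A9, A11, B3, E3, G1, G7, H12.
Run set: G1 (1 run).
Re-examined without running (cache reused): A9, A11, B3, E3, G7, H12.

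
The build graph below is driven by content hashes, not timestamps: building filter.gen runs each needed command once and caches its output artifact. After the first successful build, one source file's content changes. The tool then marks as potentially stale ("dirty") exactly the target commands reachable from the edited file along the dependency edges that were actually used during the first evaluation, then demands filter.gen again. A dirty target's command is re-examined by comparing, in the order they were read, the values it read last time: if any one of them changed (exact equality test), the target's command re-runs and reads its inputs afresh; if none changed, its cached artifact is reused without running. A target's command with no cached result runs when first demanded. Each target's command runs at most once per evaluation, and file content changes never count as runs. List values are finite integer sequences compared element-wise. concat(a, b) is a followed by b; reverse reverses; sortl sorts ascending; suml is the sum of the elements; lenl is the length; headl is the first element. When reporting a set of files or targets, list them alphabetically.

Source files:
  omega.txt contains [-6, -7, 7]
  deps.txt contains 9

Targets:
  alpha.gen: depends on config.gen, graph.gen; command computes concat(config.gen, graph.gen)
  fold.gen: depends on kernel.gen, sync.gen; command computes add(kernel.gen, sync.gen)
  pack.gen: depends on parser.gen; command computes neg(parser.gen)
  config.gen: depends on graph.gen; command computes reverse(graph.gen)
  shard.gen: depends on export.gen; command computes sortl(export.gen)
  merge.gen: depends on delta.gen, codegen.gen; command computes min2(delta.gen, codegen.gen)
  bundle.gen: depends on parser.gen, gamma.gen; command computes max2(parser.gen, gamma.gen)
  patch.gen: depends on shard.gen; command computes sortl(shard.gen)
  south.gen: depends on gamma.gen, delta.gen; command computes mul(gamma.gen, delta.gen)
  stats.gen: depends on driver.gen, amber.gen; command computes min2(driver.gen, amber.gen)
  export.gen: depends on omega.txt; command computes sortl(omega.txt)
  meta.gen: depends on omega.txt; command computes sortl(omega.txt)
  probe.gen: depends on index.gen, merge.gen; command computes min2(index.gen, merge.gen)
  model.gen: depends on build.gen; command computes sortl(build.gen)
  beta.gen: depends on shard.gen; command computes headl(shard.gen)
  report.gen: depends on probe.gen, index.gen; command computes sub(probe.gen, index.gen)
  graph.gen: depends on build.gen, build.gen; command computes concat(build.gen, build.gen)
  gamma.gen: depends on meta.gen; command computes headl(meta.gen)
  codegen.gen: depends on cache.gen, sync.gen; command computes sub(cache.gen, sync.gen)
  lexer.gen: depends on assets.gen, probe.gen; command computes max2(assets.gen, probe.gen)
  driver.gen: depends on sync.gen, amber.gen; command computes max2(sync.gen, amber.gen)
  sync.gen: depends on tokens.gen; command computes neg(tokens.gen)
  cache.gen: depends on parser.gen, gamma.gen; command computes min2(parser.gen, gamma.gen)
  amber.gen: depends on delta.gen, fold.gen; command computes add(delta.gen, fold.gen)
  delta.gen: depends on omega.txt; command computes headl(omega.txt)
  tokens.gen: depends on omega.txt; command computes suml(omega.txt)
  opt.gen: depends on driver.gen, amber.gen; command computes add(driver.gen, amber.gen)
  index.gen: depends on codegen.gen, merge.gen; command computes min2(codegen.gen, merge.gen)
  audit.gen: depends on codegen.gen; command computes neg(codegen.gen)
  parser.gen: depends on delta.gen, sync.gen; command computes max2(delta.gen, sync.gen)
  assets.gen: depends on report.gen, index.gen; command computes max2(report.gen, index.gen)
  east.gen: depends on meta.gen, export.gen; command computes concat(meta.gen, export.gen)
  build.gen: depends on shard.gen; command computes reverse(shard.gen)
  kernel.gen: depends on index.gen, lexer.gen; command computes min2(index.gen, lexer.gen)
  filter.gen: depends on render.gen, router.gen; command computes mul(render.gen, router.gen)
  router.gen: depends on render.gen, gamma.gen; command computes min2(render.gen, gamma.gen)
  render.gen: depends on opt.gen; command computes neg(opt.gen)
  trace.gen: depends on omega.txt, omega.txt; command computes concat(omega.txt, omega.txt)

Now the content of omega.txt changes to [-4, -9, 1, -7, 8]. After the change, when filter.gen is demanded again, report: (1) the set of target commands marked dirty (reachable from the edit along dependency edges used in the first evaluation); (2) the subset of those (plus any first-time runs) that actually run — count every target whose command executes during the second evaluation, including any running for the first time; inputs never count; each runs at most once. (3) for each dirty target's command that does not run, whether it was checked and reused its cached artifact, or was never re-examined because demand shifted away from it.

Dirty set: amber.gen, assets.gen, cache.gen, codegen.gen, delta.gen, driver.gen, filter.gen, fold.gen, gamma.gen, index.gen, kernel.gen, lexer.gen, merge.gen, meta.gen, opt.gen, parser.gen, probe.gen, render.gen, report.gen, router.gen, sync.gen, tokens.gen.
Run set: amber.gen, assets.gen, cache.gen, codegen.gen, delta.gen, driver.gen, filter.gen, fold.gen, gamma.gen, index.gen, kernel.gen, lexer.gen, merge.gen, meta.gen, opt.gen, parser.gen, probe.gen, render.gen, report.gen, router.gen, sync.gen, tokens.gen (22 run).
All dirty target commands ended up running.

Initial pass — values computed on the first demand:
  delta.gen = headl([-6, -7, 7]) = -6
  meta.gen = sortl([-6, -7, 7]) = [-7, -6, 7]
  gamma.gen = headl([-7, -6, 7]) = -7
  tokens.gen = suml([-6, -7, 7]) = -6
  sync.gen = neg(-6) = 6
  parser.gen = max2(-6, 6) = 6
  cache.gen = min2(6, -7) = -7
  codegen.gen = sub(-7, 6) = -13
  merge.gen = min2(-6, -13) = -13
  index.gen = min2(-13, -13) = -13
  probe.gen = min2(-13, -13) = -13
  report.gen = sub(-13, -13) = 0
  assets.gen = max2(0, -13) = 0
  lexer.gen = max2(0, -13) = 0
  kernel.gen = min2(-13, 0) = -13
  fold.gen = add(-13, 6) = -7
  amber.gen = add(-6, -7) = -13
  driver.gen = max2(6, -13) = 6
  opt.gen = add(6, -13) = -7
  render.gen = neg(-7) = 7
  router.gen = min2(7, -7) = -7
  filter.gen = mul(7, -7) = -49

Second demand — change propagation:
  delta.gen: re-runs because omega.txt [-6, -7, 7]->[-4, -9, 1, -7, 8]; new result -4.
  meta.gen: re-runs because omega.txt [-6, -7, 7]->[-4, -9, 1, -7, 8]; new result [-9, -7, -4, 1, 8].
  gamma.gen: re-runs because meta.gen [-7, -6, 7]->[-9, -7, -4, 1, 8]; new result -9.
  tokens.gen: re-runs because omega.txt [-6, -7, 7]->[-4, -9, 1, -7, 8]; new result -11.
  sync.gen: re-runs because tokens.gen -6->-11; new result 11.
  parser.gen: re-runs because delta.gen -6->-4; sync.gen 6->11; new result 11.
  cache.gen: re-runs because parser.gen 6->11; gamma.gen -7->-9; new result -9.
  codegen.gen: re-runs because cache.gen -7->-9; sync.gen 6->11; new result -20.
  merge.gen: re-runs because delta.gen -6->-4; codegen.gen -13->-20; new result -20.
  index.gen: re-runs because codegen.gen -13->-20; merge.gen -13->-20; new result -20.
  probe.gen: re-runs because index.gen -13->-20; merge.gen -13->-20; new result -20.
  report.gen: re-runs because probe.gen -13->-20; index.gen -13->-20; new result 0 (unchanged).
  assets.gen: re-runs because index.gen -13->-20; new result 0 (unchanged).
  lexer.gen: re-runs because probe.gen -13->-20; new result 0 (unchanged).
  kernel.gen: re-runs because index.gen -13->-20; new result -20.
  fold.gen: re-runs because kernel.gen -13->-20; sync.gen 6->11; new result -9.
  amber.gen: re-runs because delta.gen -6->-4; fold.gen -7->-9; new result -13 (unchanged).
  driver.gen: re-runs because sync.gen 6->11; new result 11.
  opt.gen: re-runs because driver.gen 6->11; new result -2.
  render.gen: re-runs because opt.gen -7->-2; new result 2.
  router.gen: re-runs because render.gen 7->2; gamma.gen -7->-9; new result -9.
  filter.gen: re-runs because render.gen 7->2; router.gen -7->-9; new result -18.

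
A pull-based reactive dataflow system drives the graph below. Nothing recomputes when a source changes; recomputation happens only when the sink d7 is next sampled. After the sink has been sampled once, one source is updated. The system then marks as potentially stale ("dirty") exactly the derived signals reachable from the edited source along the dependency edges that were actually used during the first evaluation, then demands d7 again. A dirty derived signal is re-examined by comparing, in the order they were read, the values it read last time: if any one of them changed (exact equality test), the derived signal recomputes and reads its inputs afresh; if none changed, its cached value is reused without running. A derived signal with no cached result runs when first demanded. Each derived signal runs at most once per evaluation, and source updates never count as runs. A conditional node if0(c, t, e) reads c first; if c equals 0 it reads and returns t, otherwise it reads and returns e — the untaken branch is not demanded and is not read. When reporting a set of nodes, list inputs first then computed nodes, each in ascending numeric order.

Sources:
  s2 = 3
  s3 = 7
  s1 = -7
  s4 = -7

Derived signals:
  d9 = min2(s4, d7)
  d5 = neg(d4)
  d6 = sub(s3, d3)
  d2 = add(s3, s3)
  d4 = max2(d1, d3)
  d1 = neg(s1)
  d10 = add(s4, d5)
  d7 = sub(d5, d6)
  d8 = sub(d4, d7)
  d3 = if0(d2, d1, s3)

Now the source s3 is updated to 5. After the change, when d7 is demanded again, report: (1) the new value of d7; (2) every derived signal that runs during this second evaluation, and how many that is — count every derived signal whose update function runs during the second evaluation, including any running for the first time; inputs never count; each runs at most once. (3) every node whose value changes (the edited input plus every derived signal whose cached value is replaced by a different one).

New value of d7: -7.
Derived signals that run: d2, d3, d4, d6 — 4 in total.
Values that change: s3, d2, d3.
Key observation: the cutoff stops propagation at d5 — its inputs' values are unchanged, so it reuses its cache.

First evaluation (everything demanded from the output):
  d1 = neg(-7) = 7
  d2 = add(7, 7) = 14
  d3 = if0(d2=14 -> else branch s3) = 7
  d4 = max2(7, 7) = 7
  d5 = neg(7) = -7
  d6 = sub(7, 7) = 0
  d7 = sub(-7, 0) = -7

Propagation after the edit:
  d2: runs — s3 7->5; s3 7->5; result 10.
  d3: runs — d2 14->10; s3 7->5; result 5.
  d4: runs — d3 7->5; result 7 (same value as before).
  d5: checked — values it read are unchanged (d4 unchanged); reused cached -7 without running.
  d6: runs — s3 7->5; d3 7->5; result 0 (same value as before).
  d7: checked — values it read are unchanged (d5 unchanged, d6 unchanged); reused cached -7 without running.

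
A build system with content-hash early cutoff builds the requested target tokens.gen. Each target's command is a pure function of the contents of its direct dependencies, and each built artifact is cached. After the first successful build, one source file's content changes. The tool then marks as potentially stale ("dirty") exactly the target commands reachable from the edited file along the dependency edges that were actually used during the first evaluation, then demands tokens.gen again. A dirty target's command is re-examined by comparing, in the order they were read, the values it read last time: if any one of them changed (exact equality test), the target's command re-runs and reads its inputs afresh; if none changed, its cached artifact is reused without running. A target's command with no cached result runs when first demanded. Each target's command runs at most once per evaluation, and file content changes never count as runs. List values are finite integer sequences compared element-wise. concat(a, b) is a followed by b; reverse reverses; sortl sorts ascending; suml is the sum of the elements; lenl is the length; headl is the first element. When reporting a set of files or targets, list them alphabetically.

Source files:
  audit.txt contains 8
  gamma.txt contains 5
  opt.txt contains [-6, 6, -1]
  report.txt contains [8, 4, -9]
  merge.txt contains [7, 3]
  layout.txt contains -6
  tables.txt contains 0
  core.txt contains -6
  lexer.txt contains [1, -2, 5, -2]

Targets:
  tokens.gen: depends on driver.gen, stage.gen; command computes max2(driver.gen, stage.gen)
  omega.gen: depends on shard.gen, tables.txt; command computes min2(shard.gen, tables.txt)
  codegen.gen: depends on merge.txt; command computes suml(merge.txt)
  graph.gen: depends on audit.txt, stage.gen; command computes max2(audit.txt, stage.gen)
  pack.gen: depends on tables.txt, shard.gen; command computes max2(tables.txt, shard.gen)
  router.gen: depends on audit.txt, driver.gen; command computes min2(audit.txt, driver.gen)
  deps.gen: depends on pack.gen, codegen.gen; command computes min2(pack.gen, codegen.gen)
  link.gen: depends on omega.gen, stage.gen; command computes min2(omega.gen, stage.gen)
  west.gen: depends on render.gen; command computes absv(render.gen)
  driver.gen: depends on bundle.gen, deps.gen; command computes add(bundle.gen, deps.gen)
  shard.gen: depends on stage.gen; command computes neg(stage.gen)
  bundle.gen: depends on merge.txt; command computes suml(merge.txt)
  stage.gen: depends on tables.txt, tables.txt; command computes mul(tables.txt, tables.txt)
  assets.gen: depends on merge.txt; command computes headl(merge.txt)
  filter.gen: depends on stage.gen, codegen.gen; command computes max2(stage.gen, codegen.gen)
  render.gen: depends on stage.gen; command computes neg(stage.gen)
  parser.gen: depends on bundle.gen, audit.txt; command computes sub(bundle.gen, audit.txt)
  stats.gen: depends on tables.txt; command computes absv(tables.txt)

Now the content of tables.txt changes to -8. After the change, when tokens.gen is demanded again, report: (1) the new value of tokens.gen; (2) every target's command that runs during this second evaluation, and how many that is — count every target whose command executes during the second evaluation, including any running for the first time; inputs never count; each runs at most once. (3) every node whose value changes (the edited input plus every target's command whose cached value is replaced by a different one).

New value of tokens.gen: 64.
Target commands that run: deps.gen, driver.gen, pack.gen, shard.gen, stage.gen, tokens.gen — 6 in total.
Values that change: deps.gen, driver.gen, pack.gen, shard.gen, stage.gen, tables.txt, tokens.gen.

First evaluation (everything demanded from the output):
  bundle.gen = suml([7, 3]) = 10
  codegen.gen = suml([7, 3]) = 10
  stage.gen = mul(0, 0) = 0
  shard.gen = neg(0) = 0
  pack.gen = max2(0, 0) = 0
  deps.gen = min2(0, 10) = 0
  driver.gen = add(10, 0) = 10
  tokens.gen = max2(10, 0) = 10

Propagation after the edit:
  stage.gen: runs — tables.txt 0->-8; tables.txt 0->-8; result 64.
  shard.gen: runs — stage.gen 0->64; result -64.
  pack.gen: runs — tables.txt 0->-8; shard.gen 0->-64; result -8.
  deps.gen: runs — pack.gen 0->-8; result -8.
  driver.gen: runs — deps.gen 0->-8; result 2.
  tokens.gen: runs — driver.gen 10->2; stage.gen 0->64; result 64.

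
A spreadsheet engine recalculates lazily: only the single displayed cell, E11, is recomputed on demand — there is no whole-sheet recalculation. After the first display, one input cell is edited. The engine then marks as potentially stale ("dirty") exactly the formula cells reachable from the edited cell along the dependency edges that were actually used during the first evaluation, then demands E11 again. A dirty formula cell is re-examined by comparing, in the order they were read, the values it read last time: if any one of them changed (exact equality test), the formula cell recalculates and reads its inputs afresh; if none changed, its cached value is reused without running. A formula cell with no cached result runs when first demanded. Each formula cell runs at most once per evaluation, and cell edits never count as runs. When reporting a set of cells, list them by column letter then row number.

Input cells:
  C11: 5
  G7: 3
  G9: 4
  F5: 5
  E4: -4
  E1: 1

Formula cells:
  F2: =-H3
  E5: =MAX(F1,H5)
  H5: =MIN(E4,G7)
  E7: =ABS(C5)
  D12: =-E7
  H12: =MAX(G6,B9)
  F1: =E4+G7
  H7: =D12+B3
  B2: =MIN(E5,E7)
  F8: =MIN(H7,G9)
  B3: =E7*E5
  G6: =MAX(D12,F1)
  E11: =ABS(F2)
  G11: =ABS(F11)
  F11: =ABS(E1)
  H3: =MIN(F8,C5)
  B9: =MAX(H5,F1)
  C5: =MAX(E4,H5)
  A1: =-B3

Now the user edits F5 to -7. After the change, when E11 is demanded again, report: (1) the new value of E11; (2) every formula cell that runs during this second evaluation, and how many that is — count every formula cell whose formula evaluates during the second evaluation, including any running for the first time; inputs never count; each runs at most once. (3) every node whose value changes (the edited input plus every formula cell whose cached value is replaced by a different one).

First evaluation (everything demanded from the output):
  F1 = -4 + 3 = -1
  H5 = MIN(-4, 3) = -4
  C5 = MAX(-4, -4) = -4
  E5 = MAX(-1, -4) = -1
  E7 = ABS(-4) = 4
  B3 = 4 * -1 = -4
  D12 = -(4) = -4
  H7 = -4 + -4 = -8
  F8 = MIN(-8, 4) = -8
  H3 = MIN(-8, -4) = -8
  F2 = -(-8) = 8
  E11 = ABS(8) = 8

Propagation after the edit:
  F5 feeds no computation that the output demands — nothing is marked dirty and nothing runs.

Key observation: F5 is never demanded by the output, so the edit triggers no recomputation at all.

New value of E11: 8.
Formula cells that run: none — 0 in total.
Values that change: F5.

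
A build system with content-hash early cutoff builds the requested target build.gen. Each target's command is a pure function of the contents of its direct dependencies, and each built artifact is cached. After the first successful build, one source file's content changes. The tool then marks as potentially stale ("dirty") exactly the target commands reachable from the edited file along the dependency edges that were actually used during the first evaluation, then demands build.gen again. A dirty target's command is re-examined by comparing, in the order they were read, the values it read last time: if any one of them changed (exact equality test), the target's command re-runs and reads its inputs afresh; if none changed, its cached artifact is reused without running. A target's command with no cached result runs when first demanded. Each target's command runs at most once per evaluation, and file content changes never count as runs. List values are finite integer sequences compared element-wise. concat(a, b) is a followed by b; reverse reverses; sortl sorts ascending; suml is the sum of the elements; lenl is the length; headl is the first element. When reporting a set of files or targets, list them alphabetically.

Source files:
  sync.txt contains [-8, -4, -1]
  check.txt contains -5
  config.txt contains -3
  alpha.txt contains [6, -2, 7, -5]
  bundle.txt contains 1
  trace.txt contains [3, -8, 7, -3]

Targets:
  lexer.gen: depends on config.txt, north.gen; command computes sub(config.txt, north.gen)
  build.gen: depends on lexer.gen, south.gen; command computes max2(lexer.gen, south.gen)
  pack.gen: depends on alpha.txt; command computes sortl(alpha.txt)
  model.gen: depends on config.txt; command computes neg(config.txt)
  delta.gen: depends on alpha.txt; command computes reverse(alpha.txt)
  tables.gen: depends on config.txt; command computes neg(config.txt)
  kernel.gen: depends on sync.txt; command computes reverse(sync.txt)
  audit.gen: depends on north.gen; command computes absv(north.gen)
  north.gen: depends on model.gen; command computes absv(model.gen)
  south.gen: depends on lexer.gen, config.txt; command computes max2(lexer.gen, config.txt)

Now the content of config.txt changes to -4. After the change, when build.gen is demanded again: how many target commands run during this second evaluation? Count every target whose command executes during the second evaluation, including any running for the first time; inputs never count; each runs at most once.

Target commands that run: build.gen, lexer.gen, model.gen, north.gen, south.gen — 5 in total.

First evaluation (everything demanded from the output):
  model.gen = neg(-3) = 3
  north.gen = absv(3) = 3
  lexer.gen = sub(-3, 3) = -6
  south.gen = max2(-6, -3) = -3
  build.gen = max2(-6, -3) = -3

Propagation after the edit:
  model.gen: runs — config.txt -3->-4; result 4.
  north.gen: runs — model.gen 3->4; result 4.
  lexer.gen: runs — config.txt -3->-4; north.gen 3->4; result -8.
  south.gen: runs — lexer.gen -6->-8; config.txt -3->-4; result -4.
  build.gen: runs — lexer.gen -6->-8; south.gen -3->-4; result -4.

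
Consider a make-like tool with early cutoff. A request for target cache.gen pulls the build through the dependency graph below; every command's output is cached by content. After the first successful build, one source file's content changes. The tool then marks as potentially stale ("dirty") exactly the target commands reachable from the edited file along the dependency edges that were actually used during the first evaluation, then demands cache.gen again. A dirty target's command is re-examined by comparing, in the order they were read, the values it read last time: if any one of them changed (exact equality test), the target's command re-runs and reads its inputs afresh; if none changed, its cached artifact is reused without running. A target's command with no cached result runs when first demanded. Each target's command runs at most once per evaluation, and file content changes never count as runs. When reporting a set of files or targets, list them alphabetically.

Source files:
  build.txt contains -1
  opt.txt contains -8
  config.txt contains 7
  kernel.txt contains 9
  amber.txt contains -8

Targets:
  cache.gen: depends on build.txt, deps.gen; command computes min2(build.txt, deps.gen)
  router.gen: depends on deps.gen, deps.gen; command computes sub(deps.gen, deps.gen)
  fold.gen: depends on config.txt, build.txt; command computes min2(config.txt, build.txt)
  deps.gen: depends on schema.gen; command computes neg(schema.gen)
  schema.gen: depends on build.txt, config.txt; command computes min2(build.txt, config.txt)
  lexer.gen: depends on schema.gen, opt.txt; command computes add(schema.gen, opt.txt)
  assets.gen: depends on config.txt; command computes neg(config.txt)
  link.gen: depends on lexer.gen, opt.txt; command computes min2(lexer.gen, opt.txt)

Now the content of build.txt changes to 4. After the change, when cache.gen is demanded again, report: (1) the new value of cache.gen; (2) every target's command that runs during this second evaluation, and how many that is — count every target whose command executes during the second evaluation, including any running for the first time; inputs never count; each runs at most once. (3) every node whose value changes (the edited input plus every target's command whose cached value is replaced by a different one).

First demand of the output computes:
  schema.gen = min2(-1, 7) = -1
  deps.gen = neg(-1) = 1
  cache.gen = min2(-1, 1) = -1

After the edit, cleaning proceeds:
  schema.gen: a read changed (build.txt -1->4) — executes, giving 4.
  deps.gen: a read changed (schema.gen -1->4) — executes, giving -4.
  cache.gen: a read changed (build.txt -1->4; deps.gen 1->-4) — executes, giving -4.

Demanding cache.gen again yields -4.
3 target commands run: cache.gen, deps.gen, schema.gen.
The nodes whose values change: build.txt, cache.gen, deps.gen, schema.gen.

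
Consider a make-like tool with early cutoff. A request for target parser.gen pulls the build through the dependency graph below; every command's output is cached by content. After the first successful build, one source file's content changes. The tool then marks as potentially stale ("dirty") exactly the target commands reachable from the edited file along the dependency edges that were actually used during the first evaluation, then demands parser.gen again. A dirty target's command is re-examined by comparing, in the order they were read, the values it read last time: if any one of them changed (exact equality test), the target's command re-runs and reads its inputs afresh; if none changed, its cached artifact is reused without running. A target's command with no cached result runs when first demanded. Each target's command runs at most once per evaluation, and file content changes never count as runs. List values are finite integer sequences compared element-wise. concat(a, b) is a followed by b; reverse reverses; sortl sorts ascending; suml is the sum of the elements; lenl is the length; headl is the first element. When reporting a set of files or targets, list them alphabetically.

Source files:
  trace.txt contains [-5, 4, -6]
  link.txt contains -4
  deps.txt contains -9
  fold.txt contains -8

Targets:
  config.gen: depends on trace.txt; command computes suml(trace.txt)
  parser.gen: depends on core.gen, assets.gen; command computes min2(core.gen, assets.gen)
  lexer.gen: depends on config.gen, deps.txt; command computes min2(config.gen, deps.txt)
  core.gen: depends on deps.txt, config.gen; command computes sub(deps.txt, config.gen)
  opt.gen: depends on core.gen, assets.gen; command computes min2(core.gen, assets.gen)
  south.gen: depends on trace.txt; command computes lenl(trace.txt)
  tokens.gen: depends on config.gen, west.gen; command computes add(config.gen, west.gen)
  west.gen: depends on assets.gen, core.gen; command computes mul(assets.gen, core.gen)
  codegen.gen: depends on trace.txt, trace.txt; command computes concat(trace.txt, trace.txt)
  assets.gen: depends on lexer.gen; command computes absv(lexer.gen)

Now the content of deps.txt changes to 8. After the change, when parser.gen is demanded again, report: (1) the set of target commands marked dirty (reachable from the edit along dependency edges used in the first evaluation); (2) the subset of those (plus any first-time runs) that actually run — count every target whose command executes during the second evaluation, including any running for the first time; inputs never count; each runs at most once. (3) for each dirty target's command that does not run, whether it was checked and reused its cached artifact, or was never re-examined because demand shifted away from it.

The edit dirties: assets.gen, core.gen, lexer.gen, parser.gen.
4 target commands run: assets.gen, core.gen, lexer.gen, parser.gen.
No dirty target's command escaped a run.

First demand of the output computes:
  config.gen = suml([-5, 4, -6]) = -7
  core.gen = sub(-9, -7) = -2
  lexer.gen = min2(-7, -9) = -9
  assets.gen = absv(-9) = 9
  parser.gen = min2(-2, 9) = -2

After the edit, cleaning proceeds:
  core.gen: a read changed (deps.txt -9->8) — executes, giving 15.
  lexer.gen: a read changed (deps.txt -9->8) — executes, giving -7.
  assets.gen: a read changed (lexer.gen -9->-7) — executes, giving 7.
  parser.gen: a read changed (core.gen -2->15; assets.gen 9->7) — executes, giving 7.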